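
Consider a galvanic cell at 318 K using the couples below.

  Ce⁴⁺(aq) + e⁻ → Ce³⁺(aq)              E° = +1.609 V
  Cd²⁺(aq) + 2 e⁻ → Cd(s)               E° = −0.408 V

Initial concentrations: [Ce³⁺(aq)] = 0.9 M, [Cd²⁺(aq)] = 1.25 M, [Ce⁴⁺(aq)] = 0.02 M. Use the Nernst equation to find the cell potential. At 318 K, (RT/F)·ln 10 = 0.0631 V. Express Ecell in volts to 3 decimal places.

The Ce⁴⁺/Ce³⁺ couple has the more positive E°, so it is the cathode; Cd²⁺/Cd is the anode.
E°cell = +1.609 − (−0.408) = +2.017 V, with n = 2 electrons transferred.
Balancing gives 2 Ce⁴⁺(aq) + Cd(s) → 2 Ce³⁺(aq) + Cd²⁺(aq); hence Q = ([Ce³⁺(aq)]^2·[Cd²⁺(aq)]) / [Ce⁴⁺(aq)]^2 = 2.53×10^3 (log Q = 3.403).
By the Nernst equation, E = +2.017 − (0.0631/2)·(3.403) = +1.910 V.

+1.910 V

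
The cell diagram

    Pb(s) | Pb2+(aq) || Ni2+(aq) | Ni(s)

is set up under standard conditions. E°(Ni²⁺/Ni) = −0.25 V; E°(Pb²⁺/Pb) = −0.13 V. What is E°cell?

−0.12 V

By convention the left-hand electrode in cell notation is the anode (oxidation) and the right-hand electrode is the cathode (reduction).
E°cell = E°(right) − E°(left) = −0.25 − (−0.13) = −0.12 V.
The negative sign shows that, as written, the cell would require an external voltage to drive the reaction.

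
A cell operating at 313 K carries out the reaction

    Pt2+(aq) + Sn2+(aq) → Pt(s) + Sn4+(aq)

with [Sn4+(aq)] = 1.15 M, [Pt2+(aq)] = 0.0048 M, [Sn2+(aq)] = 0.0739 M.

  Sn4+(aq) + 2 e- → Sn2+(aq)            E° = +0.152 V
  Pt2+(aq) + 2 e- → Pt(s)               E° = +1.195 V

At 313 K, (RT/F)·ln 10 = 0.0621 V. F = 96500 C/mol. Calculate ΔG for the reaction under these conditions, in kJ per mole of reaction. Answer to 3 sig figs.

−180 kJ/mol

With Pt²⁺/Pt reduced at the cathode, E°cell = +1.195 − (+0.152) = +1.043 V and n = 2.
The reaction quotient is [Sn4+(aq)] / ([Pt2+(aq)]·[Sn2+(aq)]) = 3.24×10^3; by Nernst, E = +1.043 − (0.0621/2)(3.511) = +0.9340 V.
Then ΔG = −nFE = −2 × 96500 × +0.9340 J/mol = −180 kJ/mol.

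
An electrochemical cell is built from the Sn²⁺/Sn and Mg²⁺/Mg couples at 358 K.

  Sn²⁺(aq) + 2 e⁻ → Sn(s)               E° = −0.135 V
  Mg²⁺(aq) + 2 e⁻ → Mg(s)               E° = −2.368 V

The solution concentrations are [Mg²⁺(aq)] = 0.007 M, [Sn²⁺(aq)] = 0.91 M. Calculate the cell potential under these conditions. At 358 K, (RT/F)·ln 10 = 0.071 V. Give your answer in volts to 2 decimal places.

Since E°(Sn²⁺/Sn) > E°(Mg²⁺/Mg), Sn²⁺/Sn serves as the cathode.
The standard potential is −0.135 − (−2.368) = +2.233 V and the balanced reaction transfers n = 2 electrons.
Balancing gives Sn²⁺(aq) + Mg(s) → Sn(s) + Mg²⁺(aq); hence Q = [Mg²⁺(aq)] / [Sn²⁺(aq)] = 0.00769 (log Q = −2.114).
Applying E = E° − (RT ln10/nF)·log Q gives +2.233 − (0.071/2)(−2.114) = +2.31 V.

+2.31 V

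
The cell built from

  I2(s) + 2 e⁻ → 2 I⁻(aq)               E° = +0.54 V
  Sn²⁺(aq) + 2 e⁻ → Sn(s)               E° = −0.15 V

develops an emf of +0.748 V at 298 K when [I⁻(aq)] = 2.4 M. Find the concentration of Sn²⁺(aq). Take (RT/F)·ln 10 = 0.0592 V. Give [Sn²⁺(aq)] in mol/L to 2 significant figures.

0.0019 M

The I₂/I⁻ couple has the larger reduction potential, so it is the cathode: E°cell = +0.54 − (−0.15) = +0.69 V and n = 2.
Since E = E° − (0.0592/n)·log Q, log Q = n(E° − E)/0.0592 = −1.959.
Balancing electrons gives I2(s) + Sn(s) → 2 I⁻(aq) + Sn²⁺(aq); thus Q = [I⁻(aq)]^2·[Sn²⁺(aq)].
Substituting the known concentrations and solving, log [Sn²⁺(aq)] = −2.719 and [Sn²⁺(aq)] = 0.0019 M.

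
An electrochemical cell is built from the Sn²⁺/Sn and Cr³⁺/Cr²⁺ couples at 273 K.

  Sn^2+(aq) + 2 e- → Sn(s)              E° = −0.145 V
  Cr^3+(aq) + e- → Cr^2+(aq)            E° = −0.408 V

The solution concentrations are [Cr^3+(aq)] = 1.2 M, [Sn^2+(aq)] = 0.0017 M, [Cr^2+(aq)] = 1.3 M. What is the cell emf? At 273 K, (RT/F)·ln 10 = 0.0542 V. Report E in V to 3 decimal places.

+0.190 V

Sn²⁺/Sn is reduced (cathode, E° = −0.145 V) and Cr³⁺/Cr²⁺ is oxidized (anode).
E°cell = E°cat − E°an = −0.145 − (−0.408) = +0.263 V; n = 2.
Balancing gives Sn^2+(aq) + 2 Cr^2+(aq) → Sn(s) + 2 Cr^3+(aq); hence Q = [Cr^3+(aq)]^2 / ([Sn^2+(aq)]·[Cr^2+(aq)]^2) = 501 (log Q = 2.700).
E = E° − (0.0542/n)·log Q = +0.263 − (0.0542/2)(2.700) = +0.190 V.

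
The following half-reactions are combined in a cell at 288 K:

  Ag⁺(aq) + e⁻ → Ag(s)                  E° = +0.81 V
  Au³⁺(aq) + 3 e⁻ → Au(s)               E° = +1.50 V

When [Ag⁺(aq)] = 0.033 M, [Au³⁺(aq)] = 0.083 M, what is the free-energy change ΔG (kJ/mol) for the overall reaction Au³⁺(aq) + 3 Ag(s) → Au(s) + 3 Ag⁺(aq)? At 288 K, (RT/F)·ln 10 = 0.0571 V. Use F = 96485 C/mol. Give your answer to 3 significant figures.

The standard cell potential is +1.50 − (+0.81) = +0.69 V, with n = 3 electrons in the balanced equation.
Here Q = [Ag⁺(aq)]^3 / [Au³⁺(aq)] = 0.000433 (log Q = −3.364), giving E = +0.69 − (0.0571/3)·(−3.364) = +0.7540 V.
ΔG = −nFE = −(3)(96485)(+0.7540) J/mol = −218 kJ/mol.

−218 kJ/mol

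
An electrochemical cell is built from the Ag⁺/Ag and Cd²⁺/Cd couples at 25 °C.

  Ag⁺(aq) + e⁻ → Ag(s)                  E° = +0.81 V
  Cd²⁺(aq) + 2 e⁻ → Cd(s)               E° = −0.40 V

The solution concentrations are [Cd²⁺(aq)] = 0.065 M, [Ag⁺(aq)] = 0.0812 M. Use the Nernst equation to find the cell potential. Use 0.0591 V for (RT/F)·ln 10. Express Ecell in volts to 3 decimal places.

Ag⁺/Ag is reduced (cathode, E° = +0.81 V) and Cd²⁺/Cd is oxidized (anode).
E°cell = +0.81 − (−0.40) = +1.21 V, with n = 2 electrons transferred.
The balanced reaction is 2 Ag⁺(aq) + Cd(s) → 2 Ag(s) + Cd²⁺(aq), so Q = [Cd²⁺(aq)] / [Ag⁺(aq)]^2 = 9.86 and log Q = 0.994.
E = E° − (0.0591/n)·log Q = +1.21 − (0.0591/2)(0.994) = +1.181 V.

+1.181 V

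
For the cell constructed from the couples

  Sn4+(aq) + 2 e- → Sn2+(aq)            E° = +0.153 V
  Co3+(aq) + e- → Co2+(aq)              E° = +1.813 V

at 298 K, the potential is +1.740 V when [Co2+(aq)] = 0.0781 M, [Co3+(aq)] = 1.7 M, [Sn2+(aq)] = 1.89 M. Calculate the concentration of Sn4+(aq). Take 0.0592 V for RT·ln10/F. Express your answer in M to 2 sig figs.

The Co³⁺/Co²⁺ couple has the larger reduction potential, so it is the cathode: E°cell = +1.813 − (+0.153) = +1.660 V and n = 2.
Rearranging E = E° − (0.0592/n)·log Q gives log Q = 2(+1.660 − (+1.740))/0.0592 = −2.703.
Balancing electrons gives 2 Co3+(aq) + Sn2+(aq) → 2 Co2+(aq) + Sn4+(aq); thus Q = ([Co2+(aq)]^2·[Sn4+(aq)]) / ([Co3+(aq)]^2·[Sn2+(aq)]).
Isolating [Sn4+(aq)] in Q = 10^{−2.703} yields log [Sn4+(aq)] = 0.249, i.e. 1.8 M.

1.8 M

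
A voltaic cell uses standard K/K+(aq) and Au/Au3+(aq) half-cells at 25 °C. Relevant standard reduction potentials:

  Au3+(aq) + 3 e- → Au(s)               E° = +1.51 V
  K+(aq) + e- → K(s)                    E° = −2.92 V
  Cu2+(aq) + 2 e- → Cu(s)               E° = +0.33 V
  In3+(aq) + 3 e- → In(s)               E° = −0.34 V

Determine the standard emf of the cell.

+4.43 V

The Au³⁺/Au couple has the higher E°, so Au ion is reduced (cathode) and K is oxidized (anode).
E°cell = E°(cathode) − E°(anode) = +1.51 − (−2.92) = +4.43 V.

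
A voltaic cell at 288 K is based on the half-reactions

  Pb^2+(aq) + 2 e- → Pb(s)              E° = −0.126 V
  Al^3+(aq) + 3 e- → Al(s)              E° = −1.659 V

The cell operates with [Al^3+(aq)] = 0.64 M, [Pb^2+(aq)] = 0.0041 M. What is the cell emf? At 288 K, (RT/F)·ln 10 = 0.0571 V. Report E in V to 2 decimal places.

+1.47 V

Since E°(Pb²⁺/Pb) > E°(Al³⁺/Al), Pb²⁺/Pb serves as the cathode.
E°cell = −0.126 − (−1.659) = +1.533 V, with n = 6 electrons transferred.
For the overall reaction 3 Pb^2+(aq) + 2 Al(s) → 3 Pb(s) + 2 Al^3+(aq), Q = [Al^3+(aq)]^2 / [Pb^2+(aq)]^3 = 5.94×10^6, giving log Q = 6.774.
E = E° − (0.0571/n)·log Q = +1.533 − (0.0571/6)(6.774) = +1.47 V.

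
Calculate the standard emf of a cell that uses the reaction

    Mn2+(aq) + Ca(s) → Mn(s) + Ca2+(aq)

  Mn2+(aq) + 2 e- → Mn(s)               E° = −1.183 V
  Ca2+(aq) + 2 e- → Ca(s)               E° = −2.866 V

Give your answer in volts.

In the reaction as written, Mn2+(aq) is reduced (cathode) and Ca2+(aq) is produced by oxidation at the anode.
E°cell = E°(cathode) − E°(anode) = −1.183 − (−2.866) = +1.683 V.

+1.683 V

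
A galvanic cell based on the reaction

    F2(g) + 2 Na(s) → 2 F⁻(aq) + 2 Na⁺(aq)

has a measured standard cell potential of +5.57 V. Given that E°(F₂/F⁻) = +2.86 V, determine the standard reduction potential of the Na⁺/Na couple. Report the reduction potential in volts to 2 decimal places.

In the reaction as written the F₂/F⁻ couple is reduced (cathode) and Na⁺/Na is oxidized (anode), so E°cell = E°(F₂/F⁻) − E°(Na⁺/Na).
E°(Na⁺/Na) = E°(cathode) − E°cell = +2.86 − (+5.57) = −2.71 V.

−2.71 V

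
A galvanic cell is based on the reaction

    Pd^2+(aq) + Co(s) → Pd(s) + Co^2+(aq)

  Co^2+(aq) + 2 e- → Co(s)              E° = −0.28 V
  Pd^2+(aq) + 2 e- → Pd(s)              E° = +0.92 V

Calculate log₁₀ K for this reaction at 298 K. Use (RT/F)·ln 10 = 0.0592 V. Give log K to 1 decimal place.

log K = 40.5

The Pd²⁺/Pd couple is reduced (cathode); E°cell = +0.92 − (−0.28) = +1.20 V with n = 2.
At equilibrium E = 0, so log K = nE°cell / 0.0592 = (2)(+1.20) / 0.0592 = 40.5.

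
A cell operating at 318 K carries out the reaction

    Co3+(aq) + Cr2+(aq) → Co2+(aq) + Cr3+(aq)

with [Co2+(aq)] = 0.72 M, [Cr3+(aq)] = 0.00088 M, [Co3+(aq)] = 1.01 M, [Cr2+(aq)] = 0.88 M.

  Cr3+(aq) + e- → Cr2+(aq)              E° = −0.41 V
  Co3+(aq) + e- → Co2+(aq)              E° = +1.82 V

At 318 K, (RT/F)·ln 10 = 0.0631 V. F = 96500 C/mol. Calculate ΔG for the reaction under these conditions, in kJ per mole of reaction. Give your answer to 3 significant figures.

−234 kJ/mol

The standard cell potential is +1.82 − (−0.41) = +2.23 V, with n = 1 electron in the balanced equation.
The reaction quotient is ([Co2+(aq)]·[Cr3+(aq)]) / ([Co3+(aq)]·[Cr2+(aq)]) = 0.000713; by Nernst, E = +2.23 − (0.0631/1)(−3.147) = +2.4286 V.
ΔG = −nFE = −(1)(96500)(+2.4286) J/mol = −234 kJ/mol.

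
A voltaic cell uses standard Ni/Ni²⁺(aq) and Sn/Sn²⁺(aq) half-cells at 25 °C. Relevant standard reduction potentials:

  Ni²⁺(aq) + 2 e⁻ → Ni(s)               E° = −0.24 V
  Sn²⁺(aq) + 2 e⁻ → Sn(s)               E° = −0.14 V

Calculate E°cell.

+0.10 V

The Sn²⁺/Sn couple has the higher E°, so Sn ion is reduced (cathode) and Ni is oxidized (anode).
E°cell = E°(cathode) − E°(anode) = −0.14 − (−0.24) = +0.10 V.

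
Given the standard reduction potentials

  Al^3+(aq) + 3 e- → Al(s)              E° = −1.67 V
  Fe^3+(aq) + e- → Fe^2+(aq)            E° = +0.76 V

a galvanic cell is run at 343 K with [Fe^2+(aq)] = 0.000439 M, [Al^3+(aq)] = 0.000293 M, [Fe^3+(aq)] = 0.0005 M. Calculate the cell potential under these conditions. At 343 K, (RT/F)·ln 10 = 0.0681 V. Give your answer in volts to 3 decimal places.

The Fe³⁺/Fe²⁺ couple has the more positive E°, so it is the cathode; Al³⁺/Al is the anode.
E°cell = +0.76 − (−1.67) = +2.43 V, with n = 3 electrons transferred.
The balanced reaction is 3 Fe^3+(aq) + Al(s) → 3 Fe^2+(aq) + Al^3+(aq), so Q = ([Fe^2+(aq)]^3·[Al^3+(aq)]) / [Fe^3+(aq)]^3 = 0.000198 and log Q = −3.703.
Applying E = E° − (RT ln10/nF)·log Q gives +2.43 − (0.0681/3)(−3.703) = +2.514 V.

+2.514 V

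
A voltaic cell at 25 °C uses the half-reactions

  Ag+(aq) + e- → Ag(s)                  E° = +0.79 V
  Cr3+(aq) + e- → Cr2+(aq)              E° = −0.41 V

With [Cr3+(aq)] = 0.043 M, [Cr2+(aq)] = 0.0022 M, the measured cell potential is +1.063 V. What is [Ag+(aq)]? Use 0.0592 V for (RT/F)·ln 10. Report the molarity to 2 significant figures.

0.095 M

Ag⁺/Ag is the cathode (higher E°); E°cell = +0.79 − (−0.41) = +1.20 V with n = 1.
Since E = E° − (0.0592/n)·log Q, log Q = n(E° − E)/0.0592 = 2.314.
The balanced reaction is Ag+(aq) + Cr2+(aq) → Ag(s) + Cr3+(aq), so Q = [Cr3+(aq)] / ([Ag+(aq)]·[Cr2+(aq)]).
Solving for the unknown gives log [Ag+(aq)] = −1.023, so [Ag+(aq)] ≈ 0.095 M.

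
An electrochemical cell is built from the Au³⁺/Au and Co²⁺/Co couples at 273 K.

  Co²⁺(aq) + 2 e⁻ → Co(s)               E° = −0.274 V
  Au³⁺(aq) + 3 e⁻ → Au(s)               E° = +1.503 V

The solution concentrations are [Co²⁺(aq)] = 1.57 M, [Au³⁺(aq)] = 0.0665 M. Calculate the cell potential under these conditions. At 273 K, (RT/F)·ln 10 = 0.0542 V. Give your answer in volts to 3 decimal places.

+1.750 V

Since E°(Au³⁺/Au) > E°(Co²⁺/Co), Au³⁺/Au serves as the cathode.
E°cell = +1.503 − (−0.274) = +1.777 V, with n = 6 electrons transferred.
Balancing gives 2 Au³⁺(aq) + 3 Co(s) → 2 Au(s) + 3 Co²⁺(aq); hence Q = [Co²⁺(aq)]^3 / [Au³⁺(aq)]^2 = 875 (log Q = 2.942).
Applying E = E° − (RT ln10/nF)·log Q gives +1.777 − (0.0542/6)(2.942) = +1.750 V.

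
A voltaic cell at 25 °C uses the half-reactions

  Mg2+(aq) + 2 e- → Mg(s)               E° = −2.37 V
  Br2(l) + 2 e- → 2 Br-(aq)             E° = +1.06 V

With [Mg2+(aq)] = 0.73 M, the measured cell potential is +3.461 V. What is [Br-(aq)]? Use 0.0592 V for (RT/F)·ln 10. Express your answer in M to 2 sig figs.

0.35 M

With Br₂/Br⁻ at the cathode and Mg²⁺/Mg at the anode, E°cell = +1.06 − (−2.37) = +3.43 V (n = 2).
From the Nernst equation, log Q = n(E° − E)/0.0592 = 2·(+3.43 − (+3.461))/0.0592 = −1.047.
For Br2(l) + Mg(s) → 2 Br-(aq) + Mg2+(aq), the reaction quotient is Q = [Br-(aq)]^2·[Mg2+(aq)].
Isolating [Br-(aq)] in Q = 10^{−1.047} yields log [Br-(aq)] = −0.455, i.e. 0.35 M.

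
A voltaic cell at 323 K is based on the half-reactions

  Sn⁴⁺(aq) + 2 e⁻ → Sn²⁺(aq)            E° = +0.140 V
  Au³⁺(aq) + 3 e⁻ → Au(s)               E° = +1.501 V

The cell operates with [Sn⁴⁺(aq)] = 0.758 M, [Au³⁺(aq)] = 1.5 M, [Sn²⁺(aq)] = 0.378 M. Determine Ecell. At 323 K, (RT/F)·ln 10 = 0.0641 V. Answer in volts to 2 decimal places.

+1.36 V

Since E°(Au³⁺/Au) > E°(Sn⁴⁺/Sn²⁺), Au³⁺/Au serves as the cathode.
E°cell = E°cat − E°an = +1.501 − (+0.140) = +1.361 V; n = 6.
The balanced reaction is 2 Au³⁺(aq) + 3 Sn²⁺(aq) → 2 Au(s) + 3 Sn⁴⁺(aq), so Q = [Sn⁴⁺(aq)]^3 / ([Au³⁺(aq)]^2·[Sn²⁺(aq)]^3) = 3.58 and log Q = 0.554.
By the Nernst equation, E = +1.361 − (0.0641/6)·(0.554) = +1.36 V.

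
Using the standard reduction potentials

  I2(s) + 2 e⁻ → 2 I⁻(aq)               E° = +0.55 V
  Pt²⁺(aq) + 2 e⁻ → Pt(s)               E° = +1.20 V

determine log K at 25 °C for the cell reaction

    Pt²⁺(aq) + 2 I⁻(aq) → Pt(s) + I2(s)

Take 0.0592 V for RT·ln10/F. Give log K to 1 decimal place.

The Pt²⁺/Pt couple is reduced (cathode); E°cell = +1.20 − (+0.55) = +0.65 V with n = 2.
At equilibrium E = 0, so log K = nE°cell / 0.0592 = (2)(+0.65) / 0.0592 = 22.0.

log K = 22.0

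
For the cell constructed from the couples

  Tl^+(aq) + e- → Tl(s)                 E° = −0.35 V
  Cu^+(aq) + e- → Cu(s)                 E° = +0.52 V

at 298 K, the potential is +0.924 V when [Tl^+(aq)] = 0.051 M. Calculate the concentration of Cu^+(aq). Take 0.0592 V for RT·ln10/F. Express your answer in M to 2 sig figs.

0.42 M

With Cu⁺/Cu at the cathode and Tl⁺/Tl at the anode, E°cell = +0.52 − (−0.35) = +0.87 V (n = 1).
Since E = E° − (0.0592/n)·log Q, log Q = n(E° − E)/0.0592 = −0.912.
For Cu^+(aq) + Tl(s) → Cu(s) + Tl^+(aq), the reaction quotient is Q = [Tl^+(aq)] / [Cu^+(aq)].
Solving for the unknown gives log [Cu^+(aq)] = −0.380, so [Cu^+(aq)] ≈ 0.42 M.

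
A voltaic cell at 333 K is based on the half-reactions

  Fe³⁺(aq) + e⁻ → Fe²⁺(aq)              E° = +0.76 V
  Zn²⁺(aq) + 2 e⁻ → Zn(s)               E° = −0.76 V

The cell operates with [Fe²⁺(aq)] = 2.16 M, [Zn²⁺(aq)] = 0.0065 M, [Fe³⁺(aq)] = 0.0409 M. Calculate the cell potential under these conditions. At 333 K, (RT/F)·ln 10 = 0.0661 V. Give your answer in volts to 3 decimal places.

Fe³⁺/Fe²⁺ is reduced (cathode, E° = +0.76 V) and Zn²⁺/Zn is oxidized (anode).
The standard potential is +0.76 − (−0.76) = +1.52 V and the balanced reaction transfers n = 2 electrons.
Balancing gives 2 Fe³⁺(aq) + Zn(s) → 2 Fe²⁺(aq) + Zn²⁺(aq); hence Q = ([Fe²⁺(aq)]^2·[Zn²⁺(aq)]) / [Fe³⁺(aq)]^2 = 18.1 (log Q = 1.258).
Applying E = E° − (RT ln10/nF)·log Q gives +1.52 − (0.0661/2)(1.258) = +1.478 V.

+1.478 V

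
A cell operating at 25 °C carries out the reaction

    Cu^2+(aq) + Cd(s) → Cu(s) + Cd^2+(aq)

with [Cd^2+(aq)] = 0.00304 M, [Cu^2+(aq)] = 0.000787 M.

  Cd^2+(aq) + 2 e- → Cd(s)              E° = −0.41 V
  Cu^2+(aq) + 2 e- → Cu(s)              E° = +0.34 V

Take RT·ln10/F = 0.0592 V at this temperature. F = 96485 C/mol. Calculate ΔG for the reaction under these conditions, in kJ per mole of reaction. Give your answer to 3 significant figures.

The standard cell potential is +0.34 − (−0.41) = +0.75 V, with n = 2 electrons in the balanced equation.
Here Q = [Cd^2+(aq)] / [Cu^2+(aq)] = 3.86 (log Q = 0.587), giving E = +0.75 − (0.0592/2)·(0.587) = +0.7326 V.
ΔG = −nFE = −(2)(96485)(+0.7326) J/mol = −141 kJ/mol.

−141 kJ/mol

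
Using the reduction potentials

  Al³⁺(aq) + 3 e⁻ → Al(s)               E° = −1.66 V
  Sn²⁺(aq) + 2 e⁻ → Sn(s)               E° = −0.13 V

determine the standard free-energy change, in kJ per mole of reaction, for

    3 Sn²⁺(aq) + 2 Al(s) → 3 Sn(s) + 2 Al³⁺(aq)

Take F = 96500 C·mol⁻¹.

In the reaction as written Sn²⁺(aq) is reduced, so the Sn²⁺/Sn couple is the cathode and Al³⁺/Al is the anode.
E°cell = −0.13 − (−1.66) = +1.53 V; balancing electrons gives n = 6.
ΔG° = −nFE°cell = −(6)(96500)(+1.53) J/mol = −886 kJ/mol.

−886 kJ/mol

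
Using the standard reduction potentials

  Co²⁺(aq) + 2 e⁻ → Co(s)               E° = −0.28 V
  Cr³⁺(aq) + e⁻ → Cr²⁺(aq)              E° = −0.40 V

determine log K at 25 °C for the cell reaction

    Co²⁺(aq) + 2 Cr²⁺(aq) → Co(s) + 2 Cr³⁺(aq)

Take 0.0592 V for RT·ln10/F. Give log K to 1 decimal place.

log K = 4.1

The Co²⁺/Co couple is reduced (cathode); E°cell = −0.28 − (−0.40) = +0.12 V with n = 2.
At equilibrium E = 0, so log K = nE°cell / 0.0592 = (2)(+0.12) / 0.0592 = 4.1.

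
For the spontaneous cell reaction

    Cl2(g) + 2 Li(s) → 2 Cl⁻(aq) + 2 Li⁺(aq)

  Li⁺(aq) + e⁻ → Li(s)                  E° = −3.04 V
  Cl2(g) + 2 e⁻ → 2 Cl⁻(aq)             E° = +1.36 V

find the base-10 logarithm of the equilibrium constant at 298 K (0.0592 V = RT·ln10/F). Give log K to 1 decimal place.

log K = 148.6

The Cl₂/Cl⁻ couple is reduced (cathode); E°cell = +1.36 − (−3.04) = +4.40 V with n = 2.
At equilibrium E = 0, so log K = nE°cell / 0.0592 = (2)(+4.40) / 0.0592 = 148.6.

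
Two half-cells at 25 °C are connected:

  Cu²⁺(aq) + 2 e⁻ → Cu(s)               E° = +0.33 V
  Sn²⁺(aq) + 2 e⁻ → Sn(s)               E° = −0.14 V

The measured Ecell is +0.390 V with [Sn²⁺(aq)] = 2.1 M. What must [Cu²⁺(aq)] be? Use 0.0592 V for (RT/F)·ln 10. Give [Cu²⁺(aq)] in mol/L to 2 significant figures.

The Cu²⁺/Cu couple has the larger reduction potential, so it is the cathode: E°cell = +0.33 − (−0.14) = +0.47 V and n = 2.
Rearranging E = E° − (0.0592/n)·log Q gives log Q = 2(+0.47 − (+0.390))/0.0592 = 2.703.
The balanced reaction is Cu²⁺(aq) + Sn(s) → Cu(s) + Sn²⁺(aq), so Q = [Sn²⁺(aq)] / [Cu²⁺(aq)].
Solving for the unknown gives log [Cu²⁺(aq)] = −2.381, so [Cu²⁺(aq)] ≈ 0.0042 M.

0.0042 M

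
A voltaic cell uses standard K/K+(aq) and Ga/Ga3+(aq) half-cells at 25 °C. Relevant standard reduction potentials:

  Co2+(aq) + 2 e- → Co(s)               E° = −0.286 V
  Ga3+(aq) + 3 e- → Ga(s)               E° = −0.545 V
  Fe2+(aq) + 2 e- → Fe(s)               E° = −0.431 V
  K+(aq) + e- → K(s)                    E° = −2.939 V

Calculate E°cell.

Of the two couples in this cell, the one with the more positive reduction potential is reduced at the cathode: here that is Ga³⁺/Ga (−0.545 V); K⁺/K (−2.939 V) is the anode.
E°cell = E°(cathode) − E°(anode) = −0.545 − (−2.939) = +2.394 V.

+2.394 V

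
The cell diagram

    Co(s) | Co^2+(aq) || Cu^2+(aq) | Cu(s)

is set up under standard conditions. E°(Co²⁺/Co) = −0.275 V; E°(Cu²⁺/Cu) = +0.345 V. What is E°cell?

+0.620 V

By convention the left-hand electrode in cell notation is the anode (oxidation) and the right-hand electrode is the cathode (reduction).
E°cell = E°(right) − E°(left) = +0.345 − (−0.275) = +0.620 V.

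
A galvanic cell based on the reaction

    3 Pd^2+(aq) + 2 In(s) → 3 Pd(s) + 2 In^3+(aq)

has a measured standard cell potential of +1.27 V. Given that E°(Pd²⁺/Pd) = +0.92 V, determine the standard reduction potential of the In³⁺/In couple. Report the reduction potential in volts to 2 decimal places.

−0.35 V

In the reaction as written the Pd²⁺/Pd couple is reduced (cathode) and In³⁺/In is oxidized (anode), so E°cell = E°(Pd²⁺/Pd) − E°(In³⁺/In).
E°(In³⁺/In) = E°(cathode) − E°cell = +0.92 − (+1.27) = −0.35 V.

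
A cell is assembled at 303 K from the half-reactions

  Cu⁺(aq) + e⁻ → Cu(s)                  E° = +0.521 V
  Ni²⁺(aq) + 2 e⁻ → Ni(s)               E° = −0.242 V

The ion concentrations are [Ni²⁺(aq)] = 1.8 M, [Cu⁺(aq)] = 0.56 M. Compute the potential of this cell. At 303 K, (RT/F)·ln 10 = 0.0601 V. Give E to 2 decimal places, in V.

+0.74 V

Since E°(Cu⁺/Cu) > E°(Ni²⁺/Ni), Cu⁺/Cu serves as the cathode.
E°cell = E°cat − E°an = +0.521 − (−0.242) = +0.763 V; n = 2.
Balancing gives 2 Cu⁺(aq) + Ni(s) → 2 Cu(s) + Ni²⁺(aq); hence Q = [Ni²⁺(aq)] / [Cu⁺(aq)]^2 = 5.74 (log Q = 0.759).
By the Nernst equation, E = +0.763 − (0.0601/2)·(0.759) = +0.74 V.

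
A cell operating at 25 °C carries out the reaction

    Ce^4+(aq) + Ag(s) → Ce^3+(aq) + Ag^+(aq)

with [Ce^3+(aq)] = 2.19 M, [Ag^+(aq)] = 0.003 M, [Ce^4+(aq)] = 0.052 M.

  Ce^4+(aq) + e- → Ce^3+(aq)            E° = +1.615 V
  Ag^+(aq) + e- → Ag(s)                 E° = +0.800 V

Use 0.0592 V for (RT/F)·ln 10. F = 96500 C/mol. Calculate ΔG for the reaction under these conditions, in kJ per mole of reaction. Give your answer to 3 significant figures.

−83.8 kJ/mol

The standard cell potential is +1.615 − (+0.800) = +0.815 V, with n = 1 electron in the balanced equation.
Q = ([Ce^3+(aq)]·[Ag^+(aq)]) / [Ce^4+(aq)] = 0.126, so log Q = −0.898 and E = +0.815 − (0.0592/1)(−0.898) = +0.8682 V.
ΔG = −nFE = −(1)(96500)(+0.8682) J/mol = −83.8 kJ/mol.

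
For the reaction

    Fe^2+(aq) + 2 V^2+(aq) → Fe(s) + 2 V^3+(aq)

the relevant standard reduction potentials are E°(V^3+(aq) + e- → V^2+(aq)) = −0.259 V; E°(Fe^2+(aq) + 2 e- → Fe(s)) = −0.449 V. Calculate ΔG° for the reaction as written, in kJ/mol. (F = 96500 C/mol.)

+36.7 kJ/mol

In the reaction as written Fe^2+(aq) is reduced, so the Fe²⁺/Fe couple is the cathode and V³⁺/V²⁺ is the anode.
E°cell = −0.449 − (−0.259) = −0.190 V; balancing electrons gives n = 2.
ΔG° = −nFE°cell = −(2)(96500)(−0.190) J/mol = +36.7 kJ/mol.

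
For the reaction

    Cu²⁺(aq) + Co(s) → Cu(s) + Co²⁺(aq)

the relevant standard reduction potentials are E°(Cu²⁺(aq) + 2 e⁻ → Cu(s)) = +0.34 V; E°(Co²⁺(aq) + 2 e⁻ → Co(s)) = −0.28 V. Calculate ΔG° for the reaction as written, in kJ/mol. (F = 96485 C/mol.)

−120 kJ/mol

In the reaction as written Cu²⁺(aq) is reduced, so the Cu²⁺/Cu couple is the cathode and Co²⁺/Co is the anode.
E°cell = +0.34 − (−0.28) = +0.62 V; balancing electrons gives n = 2.
ΔG° = −nFE°cell = −(2)(96485)(+0.62) J/mol = −120 kJ/mol.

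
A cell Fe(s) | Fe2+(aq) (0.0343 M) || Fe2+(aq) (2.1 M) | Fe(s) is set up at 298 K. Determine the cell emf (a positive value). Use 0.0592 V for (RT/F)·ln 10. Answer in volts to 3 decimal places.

0.053 V

For a concentration cell E°cell = 0, since both electrodes use the same couple.
The compartment with the higher Fe2+(aq) concentration (2.1 M) acts as the cathode; ions are reduced there and produced at the dilute (0.0343 M) anode.
With n = 2, Ecell = −(0.0592/2)·log([dilute]/[conc]) = −(0.0592/2)·log(0.0343/2.1) = +0.053 V.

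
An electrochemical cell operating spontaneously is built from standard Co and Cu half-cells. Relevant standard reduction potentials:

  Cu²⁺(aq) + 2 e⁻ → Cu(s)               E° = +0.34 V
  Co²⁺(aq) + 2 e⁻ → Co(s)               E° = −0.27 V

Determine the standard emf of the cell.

Of the two couples in this cell, the one with the more positive reduction potential is reduced at the cathode: here that is Cu²⁺/Cu (+0.34 V); Co²⁺/Co (−0.27 V) is the anode.
E°cell = E°(cathode) − E°(anode) = +0.34 − (−0.27) = +0.61 V.

+0.61 V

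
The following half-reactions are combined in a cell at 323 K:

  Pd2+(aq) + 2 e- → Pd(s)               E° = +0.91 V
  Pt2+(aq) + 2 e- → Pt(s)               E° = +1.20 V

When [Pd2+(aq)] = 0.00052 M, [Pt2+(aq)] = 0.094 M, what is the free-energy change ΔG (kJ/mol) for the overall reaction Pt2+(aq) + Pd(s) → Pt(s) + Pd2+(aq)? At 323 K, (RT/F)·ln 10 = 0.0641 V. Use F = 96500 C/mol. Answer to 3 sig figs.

−69.9 kJ/mol

With Pt²⁺/Pt reduced at the cathode, E°cell = +1.20 − (+0.91) = +0.29 V and n = 2.
Here Q = [Pd2+(aq)] / [Pt2+(aq)] = 0.00553 (log Q = −2.257), giving E = +0.29 − (0.0641/2)·(−2.257) = +0.3623 V.
Finally ΔG = −nFE = −(2)(96500 C/mol)(+0.3623 V) = −69.9 kJ/mol.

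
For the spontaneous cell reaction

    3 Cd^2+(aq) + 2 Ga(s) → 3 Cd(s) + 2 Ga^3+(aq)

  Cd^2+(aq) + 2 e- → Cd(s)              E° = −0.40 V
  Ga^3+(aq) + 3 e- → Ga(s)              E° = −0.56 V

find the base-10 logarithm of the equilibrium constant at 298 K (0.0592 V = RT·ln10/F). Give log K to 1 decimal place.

The Cd²⁺/Cd couple is reduced (cathode); E°cell = −0.40 − (−0.56) = +0.16 V with n = 6.
At equilibrium E = 0, so log K = nE°cell / 0.0592 = (6)(+0.16) / 0.0592 = 16.2.

log K = 16.2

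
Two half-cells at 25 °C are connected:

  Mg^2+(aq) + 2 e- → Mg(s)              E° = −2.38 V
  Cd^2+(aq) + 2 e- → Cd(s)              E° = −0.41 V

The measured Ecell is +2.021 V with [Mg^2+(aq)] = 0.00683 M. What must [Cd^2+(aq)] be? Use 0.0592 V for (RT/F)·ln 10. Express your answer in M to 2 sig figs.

0.36 M

Cd²⁺/Cd is the cathode (higher E°); E°cell = −0.41 − (−2.38) = +1.97 V with n = 2.
Rearranging E = E° − (0.0592/n)·log Q gives log Q = 2(+1.97 − (+2.021))/0.0592 = −1.723.
The balanced reaction is Cd^2+(aq) + Mg(s) → Cd(s) + Mg^2+(aq), so Q = [Mg^2+(aq)] / [Cd^2+(aq)].
Solving for the unknown gives log [Cd^2+(aq)] = −0.443, so [Cd^2+(aq)] ≈ 0.36 M.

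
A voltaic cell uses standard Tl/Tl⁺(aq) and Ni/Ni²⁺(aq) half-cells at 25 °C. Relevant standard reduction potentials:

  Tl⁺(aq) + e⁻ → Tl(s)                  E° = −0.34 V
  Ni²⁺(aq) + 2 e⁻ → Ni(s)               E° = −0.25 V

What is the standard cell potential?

+0.09 V

Of the two couples in this cell, the one with the more positive reduction potential is reduced at the cathode: here that is Ni²⁺/Ni (−0.25 V); Tl⁺/Tl (−0.34 V) is the anode.
E°cell = E°(cathode) − E°(anode) = −0.25 − (−0.34) = +0.09 V.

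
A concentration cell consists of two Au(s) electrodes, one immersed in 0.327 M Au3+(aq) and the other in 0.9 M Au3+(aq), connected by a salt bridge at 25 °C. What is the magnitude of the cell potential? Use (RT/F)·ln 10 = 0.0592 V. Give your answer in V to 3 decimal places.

For a concentration cell E°cell = 0, since both electrodes use the same couple.
The compartment with the higher Au3+(aq) concentration (0.9 M) acts as the cathode; ions are reduced there and produced at the dilute (0.327 M) anode.
With n = 3, Ecell = −(0.0592/3)·log([dilute]/[conc]) = −(0.0592/3)·log(0.327/0.9) = +0.009 V.

0.009 V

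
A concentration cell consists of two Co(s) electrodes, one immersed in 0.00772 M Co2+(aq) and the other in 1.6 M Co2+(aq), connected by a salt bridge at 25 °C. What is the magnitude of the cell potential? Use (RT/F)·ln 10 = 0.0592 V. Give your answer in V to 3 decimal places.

0.069 V

For a concentration cell E°cell = 0, since both electrodes use the same couple.
The compartment with the higher Co2+(aq) concentration (1.6 M) acts as the cathode; ions are reduced there and produced at the dilute (0.00772 M) anode.
With n = 2, Ecell = −(0.0592/2)·log([dilute]/[conc]) = −(0.0592/2)·log(0.00772/1.6) = +0.069 V.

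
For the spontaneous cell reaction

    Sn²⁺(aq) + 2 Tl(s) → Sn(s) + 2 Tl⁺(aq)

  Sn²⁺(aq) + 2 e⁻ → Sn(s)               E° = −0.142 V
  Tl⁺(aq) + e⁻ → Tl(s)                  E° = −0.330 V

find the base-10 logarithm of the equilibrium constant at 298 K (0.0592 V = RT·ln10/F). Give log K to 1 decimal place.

The Sn²⁺/Sn couple is reduced (cathode); E°cell = −0.142 − (−0.330) = +0.188 V with n = 2.
At equilibrium E = 0, so log K = nE°cell / 0.0592 = (2)(+0.188) / 0.0592 = 6.4.

log K = 6.4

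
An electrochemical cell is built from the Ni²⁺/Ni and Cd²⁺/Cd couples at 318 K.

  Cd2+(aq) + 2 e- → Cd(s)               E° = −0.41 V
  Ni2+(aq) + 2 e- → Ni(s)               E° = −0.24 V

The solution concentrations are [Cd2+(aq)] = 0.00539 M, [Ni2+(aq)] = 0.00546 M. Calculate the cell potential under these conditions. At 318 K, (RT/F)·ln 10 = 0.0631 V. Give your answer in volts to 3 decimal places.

Ni²⁺/Ni is reduced (cathode, E° = −0.24 V) and Cd²⁺/Cd is oxidized (anode).
E°cell = −0.24 − (−0.41) = +0.17 V, with n = 2 electrons transferred.
For the overall reaction Ni2+(aq) + Cd(s) → Ni(s) + Cd2+(aq), Q = [Cd2+(aq)] / [Ni2+(aq)] = 0.987, giving log Q = −0.006.
Applying E = E° − (RT ln10/nF)·log Q gives +0.17 − (0.0631/2)(−0.006) = +0.170 V.

+0.170 V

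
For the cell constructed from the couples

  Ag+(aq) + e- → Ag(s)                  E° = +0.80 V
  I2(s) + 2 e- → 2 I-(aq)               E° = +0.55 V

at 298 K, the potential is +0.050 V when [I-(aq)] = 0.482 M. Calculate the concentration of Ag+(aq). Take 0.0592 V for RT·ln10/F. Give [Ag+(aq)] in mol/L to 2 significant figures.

0.00087 M

With Ag⁺/Ag at the cathode and I₂/I⁻ at the anode, E°cell = +0.80 − (+0.55) = +0.25 V (n = 2).
Rearranging E = E° − (0.0592/n)·log Q gives log Q = 2(+0.25 − (+0.050))/0.0592 = 6.757.
The balanced reaction is 2 Ag+(aq) + 2 I-(aq) → 2 Ag(s) + I2(s), so Q = 1 / ([Ag+(aq)]^2·[I-(aq)]^2).
Isolating [Ag+(aq)] in Q = 10^{6.757} yields log [Ag+(aq)] = −3.062, i.e. 0.00087 M.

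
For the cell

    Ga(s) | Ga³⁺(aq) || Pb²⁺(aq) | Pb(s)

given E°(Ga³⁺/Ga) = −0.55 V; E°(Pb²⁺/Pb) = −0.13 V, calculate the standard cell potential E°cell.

By convention the left-hand electrode in cell notation is the anode (oxidation) and the right-hand electrode is the cathode (reduction).
E°cell = E°(right) − E°(left) = −0.13 − (−0.55) = +0.42 V.

+0.42 V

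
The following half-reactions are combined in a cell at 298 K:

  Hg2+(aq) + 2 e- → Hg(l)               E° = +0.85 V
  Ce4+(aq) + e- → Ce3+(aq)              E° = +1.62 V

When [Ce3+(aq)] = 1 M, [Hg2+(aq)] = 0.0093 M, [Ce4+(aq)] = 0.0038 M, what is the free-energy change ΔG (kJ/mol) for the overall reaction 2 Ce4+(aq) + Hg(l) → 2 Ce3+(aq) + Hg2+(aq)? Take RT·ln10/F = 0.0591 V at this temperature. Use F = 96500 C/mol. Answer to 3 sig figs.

E°cell = +1.62 − (+0.85) = +0.77 V; the balanced reaction transfers n = 2 electrons.
Q = ([Ce3+(aq)]^2·[Hg2+(aq)]) / [Ce4+(aq)]^2 = 644, so log Q = 2.809 and E = +0.77 − (0.0591/2)(2.809) = +0.6870 V.
ΔG = −nFE = −(2)(96500)(+0.6870) J/mol = −133 kJ/mol.

−133 kJ/mol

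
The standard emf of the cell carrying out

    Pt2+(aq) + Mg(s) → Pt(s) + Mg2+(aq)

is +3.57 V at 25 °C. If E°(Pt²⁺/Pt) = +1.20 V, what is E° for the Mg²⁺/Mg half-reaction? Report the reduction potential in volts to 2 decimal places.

−2.37 V

In the reaction as written the Pt²⁺/Pt couple is reduced (cathode) and Mg²⁺/Mg is oxidized (anode), so E°cell = E°(Pt²⁺/Pt) − E°(Mg²⁺/Mg).
E°(Mg²⁺/Mg) = E°(cathode) − E°cell = +1.20 − (+3.57) = −2.37 V.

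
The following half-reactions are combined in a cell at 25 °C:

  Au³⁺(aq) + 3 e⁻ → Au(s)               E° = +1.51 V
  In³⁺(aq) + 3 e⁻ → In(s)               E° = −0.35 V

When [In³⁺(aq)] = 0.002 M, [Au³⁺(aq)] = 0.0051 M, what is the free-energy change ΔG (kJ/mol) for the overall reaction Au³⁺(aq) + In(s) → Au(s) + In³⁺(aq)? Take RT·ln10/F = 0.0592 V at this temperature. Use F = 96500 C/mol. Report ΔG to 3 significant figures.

The standard cell potential is +1.51 − (−0.35) = +1.86 V, with n = 3 electrons in the balanced equation.
Here Q = [In³⁺(aq)] / [Au³⁺(aq)] = 0.392 (log Q = −0.407), giving E = +1.86 − (0.0592/3)·(−0.407) = +1.8680 V.
Finally ΔG = −nFE = −(3)(96500 C/mol)(+1.8680 V) = −541 kJ/mol.

−541 kJ/mol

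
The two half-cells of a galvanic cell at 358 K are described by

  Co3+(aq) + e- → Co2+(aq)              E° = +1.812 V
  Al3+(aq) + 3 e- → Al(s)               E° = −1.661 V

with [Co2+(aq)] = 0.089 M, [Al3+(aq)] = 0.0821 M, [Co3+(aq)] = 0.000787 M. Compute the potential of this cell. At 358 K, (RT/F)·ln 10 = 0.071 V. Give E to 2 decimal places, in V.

Since E°(Co³⁺/Co²⁺) > E°(Al³⁺/Al), Co³⁺/Co²⁺ serves as the cathode.
The standard potential is +1.812 − (−1.661) = +3.473 V and the balanced reaction transfers n = 3 electrons.
The balanced reaction is 3 Co3+(aq) + Al(s) → 3 Co2+(aq) + Al3+(aq), so Q = ([Co2+(aq)]^3·[Al3+(aq)]) / [Co3+(aq)]^3 = 1.19×10^5 and log Q = 5.075.
Applying E = E° − (RT ln10/nF)·log Q gives +3.473 − (0.071/3)(5.075) = +3.35 V.

+3.35 V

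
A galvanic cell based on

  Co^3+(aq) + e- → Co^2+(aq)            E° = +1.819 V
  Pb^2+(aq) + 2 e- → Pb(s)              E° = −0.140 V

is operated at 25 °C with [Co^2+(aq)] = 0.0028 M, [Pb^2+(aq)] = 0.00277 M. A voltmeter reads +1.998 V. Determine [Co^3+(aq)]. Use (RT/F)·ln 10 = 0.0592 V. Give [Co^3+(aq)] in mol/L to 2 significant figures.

Co³⁺/Co²⁺ is the cathode (higher E°); E°cell = +1.819 − (−0.140) = +1.959 V with n = 2.
Since E = E° − (0.0592/n)·log Q, log Q = n(E° − E)/0.0592 = −1.318.
For 2 Co^3+(aq) + Pb(s) → 2 Co^2+(aq) + Pb^2+(aq), the reaction quotient is Q = ([Co^2+(aq)]^2·[Pb^2+(aq)]) / [Co^3+(aq)]^2.
Isolating [Co^3+(aq)] in Q = 10^{−1.318} yields log [Co^3+(aq)] = −3.173, i.e. 0.00067 M.

0.00067 M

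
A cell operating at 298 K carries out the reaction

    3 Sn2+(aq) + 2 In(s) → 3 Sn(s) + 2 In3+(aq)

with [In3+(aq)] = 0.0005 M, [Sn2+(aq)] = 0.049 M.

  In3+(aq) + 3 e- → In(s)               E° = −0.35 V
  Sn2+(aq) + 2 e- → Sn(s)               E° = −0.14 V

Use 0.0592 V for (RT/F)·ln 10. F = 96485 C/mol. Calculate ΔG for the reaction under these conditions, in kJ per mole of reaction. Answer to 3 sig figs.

E°cell = −0.14 − (−0.35) = +0.21 V; the balanced reaction transfers n = 6 electrons.
Here Q = [In3+(aq)]^2 / [Sn2+(aq)]^3 = 0.00212 (log Q = −2.673), giving E = +0.21 − (0.0592/6)·(−2.673) = +0.2364 V.
Then ΔG = −nFE = −6 × 96485 × +0.2364 J/mol = −137 kJ/mol.

−137 kJ/mol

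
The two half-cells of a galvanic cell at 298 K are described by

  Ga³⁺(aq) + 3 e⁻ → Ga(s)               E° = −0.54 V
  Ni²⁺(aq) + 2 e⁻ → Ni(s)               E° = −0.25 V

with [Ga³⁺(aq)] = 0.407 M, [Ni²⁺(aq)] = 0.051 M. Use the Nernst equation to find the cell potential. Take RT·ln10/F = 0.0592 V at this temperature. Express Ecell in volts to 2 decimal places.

+0.26 V

Since E°(Ni²⁺/Ni) > E°(Ga³⁺/Ga), Ni²⁺/Ni serves as the cathode.
The standard potential is −0.25 − (−0.54) = +0.29 V and the balanced reaction transfers n = 6 electrons.
For the overall reaction 3 Ni²⁺(aq) + 2 Ga(s) → 3 Ni(s) + 2 Ga³⁺(aq), Q = [Ga³⁺(aq)]^2 / [Ni²⁺(aq)]^3 = 1.25×10^3, giving log Q = 3.096.
E = E° − (0.0592/n)·log Q = +0.29 − (0.0592/6)(3.096) = +0.26 V.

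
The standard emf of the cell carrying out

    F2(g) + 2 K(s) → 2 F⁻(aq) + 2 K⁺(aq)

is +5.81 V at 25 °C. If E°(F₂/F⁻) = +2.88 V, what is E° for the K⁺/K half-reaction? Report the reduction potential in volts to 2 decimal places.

In the reaction as written the F₂/F⁻ couple is reduced (cathode) and K⁺/K is oxidized (anode), so E°cell = E°(F₂/F⁻) − E°(K⁺/K).
E°(K⁺/K) = E°(cathode) − E°cell = +2.88 − (+5.81) = −2.93 V.

−2.93 V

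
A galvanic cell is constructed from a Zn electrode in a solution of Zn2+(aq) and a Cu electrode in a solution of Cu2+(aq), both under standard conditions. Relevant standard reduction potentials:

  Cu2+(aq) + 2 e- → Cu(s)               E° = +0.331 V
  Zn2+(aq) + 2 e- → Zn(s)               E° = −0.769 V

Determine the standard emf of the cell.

+1.100 V

Of the two couples in this cell, the one with the more positive reduction potential is reduced at the cathode: here that is Cu²⁺/Cu (+0.331 V); Zn²⁺/Zn (−0.769 V) is the anode.
E°cell = E°(cathode) − E°(anode) = +0.331 − (−0.769) = +1.100 V.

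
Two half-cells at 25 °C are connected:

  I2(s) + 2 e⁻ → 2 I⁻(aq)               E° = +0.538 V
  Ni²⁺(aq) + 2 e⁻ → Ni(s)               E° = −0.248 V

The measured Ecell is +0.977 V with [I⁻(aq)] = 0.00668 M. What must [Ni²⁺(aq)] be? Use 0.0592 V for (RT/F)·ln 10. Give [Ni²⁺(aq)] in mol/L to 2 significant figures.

I₂/I⁻ is the cathode (higher E°); E°cell = +0.538 − (−0.248) = +0.786 V with n = 2.
Rearranging E = E° − (0.0592/n)·log Q gives log Q = 2(+0.786 − (+0.977))/0.0592 = −6.453.
The balanced reaction is I2(s) + Ni(s) → 2 I⁻(aq) + Ni²⁺(aq), so Q = [I⁻(aq)]^2·[Ni²⁺(aq)].
Solving for the unknown gives log [Ni²⁺(aq)] = −2.103, so [Ni²⁺(aq)] ≈ 0.0079 M.

0.0079 M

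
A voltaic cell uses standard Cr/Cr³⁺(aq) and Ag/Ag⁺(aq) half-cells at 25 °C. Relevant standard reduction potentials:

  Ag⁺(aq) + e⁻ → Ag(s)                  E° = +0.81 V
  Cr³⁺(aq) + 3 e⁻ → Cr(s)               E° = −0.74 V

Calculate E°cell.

The Ag⁺/Ag couple has the higher E°, so Ag ion is reduced (cathode) and Cr is oxidized (anode).
E°cell = E°(cathode) − E°(anode) = +0.81 − (−0.74) = +1.55 V.

+1.55 V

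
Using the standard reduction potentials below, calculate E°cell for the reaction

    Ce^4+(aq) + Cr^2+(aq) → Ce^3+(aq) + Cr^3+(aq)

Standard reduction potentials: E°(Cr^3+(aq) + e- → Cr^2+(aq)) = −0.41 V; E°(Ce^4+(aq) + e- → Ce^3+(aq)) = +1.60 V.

Ce^4+(aq) gains electrons, so the Ce⁴⁺/Ce³⁺ couple is the cathode; the Cr³⁺/Cr²⁺ couple is the anode.
E°cell = E°(cathode) − E°(anode) = +1.60 − (−0.41) = +2.01 V.
The positive value indicates the reaction is spontaneous as written.

+2.01 V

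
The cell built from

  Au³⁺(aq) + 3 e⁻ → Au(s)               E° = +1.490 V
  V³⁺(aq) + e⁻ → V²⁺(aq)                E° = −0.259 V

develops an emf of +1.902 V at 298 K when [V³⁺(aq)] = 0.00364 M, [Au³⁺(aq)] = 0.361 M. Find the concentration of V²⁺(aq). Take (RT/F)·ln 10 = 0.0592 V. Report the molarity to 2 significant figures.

2.0 M

Au³⁺/Au is the cathode (higher E°); E°cell = +1.490 − (−0.259) = +1.749 V with n = 3.
Rearranging E = E° − (0.0592/n)·log Q gives log Q = 3(+1.749 − (+1.902))/0.0592 = −7.753.
The balanced reaction is Au³⁺(aq) + 3 V²⁺(aq) → Au(s) + 3 V³⁺(aq), so Q = [V³⁺(aq)]^3 / ([Au³⁺(aq)]·[V²⁺(aq)]^3).
Solving for the unknown gives log [V²⁺(aq)] = 0.293, so [V²⁺(aq)] ≈ 2.0 M.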